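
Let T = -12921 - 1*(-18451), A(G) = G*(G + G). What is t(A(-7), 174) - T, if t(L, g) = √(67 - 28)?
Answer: -5530 + √39 ≈ -5523.8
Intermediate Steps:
A(G) = 2*G² (A(G) = G*(2*G) = 2*G²)
T = 5530 (T = -12921 + 18451 = 5530)
t(L, g) = √39
t(A(-7), 174) - T = √39 - 1*5530 = √39 - 5530 = -5530 + √39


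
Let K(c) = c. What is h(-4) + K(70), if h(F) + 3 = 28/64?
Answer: 1079/16 ≈ 67.438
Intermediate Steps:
h(F) = -41/16 (h(F) = -3 + 28/64 = -3 + 28*(1/64) = -3 + 7/16 = -41/16)
h(-4) + K(70) = -41/16 + 70 = 1079/16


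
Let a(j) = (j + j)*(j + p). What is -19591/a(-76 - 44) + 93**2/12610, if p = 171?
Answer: 35290627/15434640 ≈ 2.2865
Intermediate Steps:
a(j) = 2*j*(171 + j) (a(j) = (j + j)*(j + 171) = (2*j)*(171 + j) = 2*j*(171 + j))
-19591/a(-76 - 44) + 93**2/12610 = -19591*1/(2*(-76 - 44)*(171 + (-76 - 44))) + 93**2/12610 = -19591*(-1/(240*(171 - 120))) + 8649*(1/12610) = -19591/(2*(-120)*51) + 8649/12610 = -19591/(-12240) + 8649/12610 = -19591*(-1/12240) + 8649/12610 = 19591/12240 + 8649/12610 = 35290627/15434640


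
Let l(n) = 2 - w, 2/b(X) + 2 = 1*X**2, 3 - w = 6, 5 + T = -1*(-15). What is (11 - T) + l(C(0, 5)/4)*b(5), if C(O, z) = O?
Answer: 33/23 ≈ 1.4348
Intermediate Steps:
T = 10 (T = -5 - 1*(-15) = -5 + 15 = 10)
w = -3 (w = 3 - 1*6 = 3 - 6 = -3)
b(X) = 2/(-2 + X**2) (b(X) = 2/(-2 + 1*X**2) = 2/(-2 + X**2))
l(n) = 5 (l(n) = 2 - 1*(-3) = 2 + 3 = 5)
(11 - T) + l(C(0, 5)/4)*b(5) = (11 - 1*10) + 5*(2/(-2 + 5**2)) = (11 - 10) + 5*(2/(-2 + 25)) = 1 + 5*(2/23) = 1 + 10/23 = 33/23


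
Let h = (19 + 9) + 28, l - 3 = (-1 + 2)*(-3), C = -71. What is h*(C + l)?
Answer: -3976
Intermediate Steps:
l = 0 (l = 3 + (-1 + 2)*(-3) = 3 + 1*(-3) = 3 - 3 = 0)
h = 56 (h = 28 + 28 = 56)
h*(C + l) = 56*(-71 + 0) = 56*(-71) = -3976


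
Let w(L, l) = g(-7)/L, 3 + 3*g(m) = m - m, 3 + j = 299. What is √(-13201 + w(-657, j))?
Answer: 4*I*√39570818/219 ≈ 114.9*I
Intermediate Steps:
j = 296 (j = -3 + 299 = 296)
g(m) = -1 (g(m) = -1 + (m - m)/3 = -1 + (⅓)*0 = -1 + 0 = -1)
w(L, l) = -1/L
√(-13201 + w(-657, j)) = √(-13201 - 1/(-657)) = √(-13201 - 1*(-1/657)) = √(-13201 + 1/657) = √(-8673056/657) = 4*I*√39570818/219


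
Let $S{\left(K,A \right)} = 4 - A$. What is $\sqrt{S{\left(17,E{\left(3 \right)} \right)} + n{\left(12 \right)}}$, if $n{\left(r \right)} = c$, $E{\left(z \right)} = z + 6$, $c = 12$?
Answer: $\sqrt{7} \approx 2.6458$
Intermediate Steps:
$E{\left(z \right)} = 6 + z$
$n{\left(r \right)} = 12$
$\sqrt{S{\left(17,E{\left(3 \right)} \right)} + n{\left(12 \right)}} = \sqrt{\left(4 - \left(6 + 3\right)\right) + 12} = \sqrt{\left(4 - 9\right) + 12} = \sqrt{-5 + 12} = \sqrt{7}$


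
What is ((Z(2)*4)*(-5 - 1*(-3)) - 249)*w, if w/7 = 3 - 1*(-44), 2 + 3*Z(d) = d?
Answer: -81921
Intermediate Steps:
Z(d) = -⅔ + d/3
w = 329 (w = 7*(3 - 1*(-44)) = 7*(3 + 44) = 7*47 = 329)
((Z(2)*4)*(-5 - 1*(-3)) - 249)*w = (((-⅔ + (⅓)*2)*4)*(-5 - 1*(-3)) - 249)*329 = (((-⅔ + ⅔)*4)*(-5 + 3) - 249)*329 = ((0*4)*(-2) - 249)*329 = (0*(-2) - 249)*329 = (0 - 249)*329 = -249*329 = -81921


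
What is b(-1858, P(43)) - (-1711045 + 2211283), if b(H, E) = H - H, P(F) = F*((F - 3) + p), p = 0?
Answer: -500238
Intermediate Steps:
P(F) = F*(-3 + F) (P(F) = F*((F - 3) + 0) = F*((-3 + F) + 0) = F*(-3 + F))
b(H, E) = 0
b(-1858, P(43)) - (-1711045 + 2211283) = 0 - (-1711045 + 2211283) = 0 - 1*500238 = 0 - 500238 = -500238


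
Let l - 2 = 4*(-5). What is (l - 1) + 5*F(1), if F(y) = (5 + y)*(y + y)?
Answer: 41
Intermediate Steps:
l = -18 (l = 2 + 4*(-5) = 2 - 20 = -18)
F(y) = 2*y*(5 + y) (F(y) = (5 + y)*(2*y) = 2*y*(5 + y))
(l - 1) + 5*F(1) = (-18 - 1) + 5*(2*1*(5 + 1)) = -19 + 5*(2*1*6) = -19 + 5*12 = -19 + 60 = 41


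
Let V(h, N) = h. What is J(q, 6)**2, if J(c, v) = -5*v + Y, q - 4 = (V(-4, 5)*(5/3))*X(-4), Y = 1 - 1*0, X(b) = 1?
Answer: 841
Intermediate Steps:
Y = 1 (Y = 1 + 0 = 1)
q = -8/3 (q = 4 - 20/3*1 = 4 - 20/3 = -8/3 ≈ -2.6667)
J(c, v) = 1 - 5*v (J(c, v) = -5*v + 1 = 1 - 5*v)
J(q, 6)**2 = (1 - 5*6)**2 = (1 - 30)**2 = (-29)**2 = 841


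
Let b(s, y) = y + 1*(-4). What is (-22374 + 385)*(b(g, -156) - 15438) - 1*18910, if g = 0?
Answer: 342965512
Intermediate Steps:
b(s, y) = -4 + y (b(s, y) = y - 4 = -4 + y)
(-22374 + 385)*(b(g, -156) - 15438) - 1*18910 = (-22374 + 385)*((-4 - 156) - 15438) - 1*18910 = -21989*(-160 - 15438) - 18910 = -21989*(-15598) - 18910 = 342984422 - 18910 = 342965512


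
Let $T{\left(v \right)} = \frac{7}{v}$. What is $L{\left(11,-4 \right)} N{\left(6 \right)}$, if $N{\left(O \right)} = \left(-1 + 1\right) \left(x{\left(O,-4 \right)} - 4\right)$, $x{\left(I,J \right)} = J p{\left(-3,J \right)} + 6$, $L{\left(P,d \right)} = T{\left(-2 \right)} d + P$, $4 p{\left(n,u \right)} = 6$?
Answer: $0$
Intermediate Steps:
$p{\left(n,u \right)} = \frac{3}{2}$ ($p{\left(n,u \right)} = \frac{1}{4} \cdot 6 = \frac{3}{2}$)
$L{\left(P,d \right)} = P - \frac{7 d}{2}$ ($L{\left(P,d \right)} = \frac{7}{-2} d + P = 7 \left(- \frac{1}{2}\right) d + P = - \frac{7 d}{2} + P = P - \frac{7 d}{2}$)
$x{\left(I,J \right)} = 6 + \frac{3 J}{2}$ ($x{\left(I,J \right)} = J \frac{3}{2} + 6 = \frac{3 J}{2} + 6 = 6 + \frac{3 J}{2}$)
$N{\left(O \right)} = 0$ ($N{\left(O \right)} = \left(-1 + 1\right) \left(\left(6 + \frac{3}{2} \left(-4\right)\right) - 4\right) = 0 \left(\left(6 - 6\right) - 4\right) = 0 \left(0 - 4\right) = 0 \left(-4\right) = 0$)
$L{\left(11,-4 \right)} N{\left(6 \right)} = \left(11 - -14\right) 0 = \left(11 + 14\right) 0 = 25 \cdot 0 = 0$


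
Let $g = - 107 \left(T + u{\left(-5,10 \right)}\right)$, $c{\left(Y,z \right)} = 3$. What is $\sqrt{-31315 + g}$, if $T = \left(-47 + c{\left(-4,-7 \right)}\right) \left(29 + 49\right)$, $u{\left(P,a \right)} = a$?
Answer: $\sqrt{334839} \approx 578.65$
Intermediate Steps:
$T = -3432$ ($T = \left(-47 + 3\right) \left(29 + 49\right) = \left(-44\right) 78 = -3432$)
$g = 366154$ ($g = - 107 \left(-3432 + 10\right) = \left(-107\right) \left(-3422\right) = 366154$)
$\sqrt{-31315 + g} = \sqrt{-31315 + 366154} = \sqrt{334839}$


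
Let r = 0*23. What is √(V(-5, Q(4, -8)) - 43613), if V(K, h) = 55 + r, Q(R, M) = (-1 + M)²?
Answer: I*√43558 ≈ 208.71*I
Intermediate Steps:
r = 0
V(K, h) = 55 (V(K, h) = 55 + 0 = 55)
√(V(-5, Q(4, -8)) - 43613) = √(55 - 43613) = √(-43558) = I*√43558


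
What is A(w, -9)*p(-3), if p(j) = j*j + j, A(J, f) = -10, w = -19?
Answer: -60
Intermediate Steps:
p(j) = j + j² (p(j) = j² + j = j + j²)
A(w, -9)*p(-3) = -(-30)*(1 - 3) = -(-30)*(-2) = -10*6 = -60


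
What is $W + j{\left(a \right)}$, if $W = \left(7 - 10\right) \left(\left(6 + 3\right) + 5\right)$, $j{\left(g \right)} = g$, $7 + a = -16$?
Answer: $-65$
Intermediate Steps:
$a = -23$ ($a = -7 - 16 = -23$)
$W = -42$ ($W = - 3 \left(9 + 5\right) = \left(-3\right) 14 = -42$)
$W + j{\left(a \right)} = -42 - 23 = -65$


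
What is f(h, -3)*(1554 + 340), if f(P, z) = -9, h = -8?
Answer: -17046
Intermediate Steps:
f(h, -3)*(1554 + 340) = -9*(1554 + 340) = -9*1894 = -17046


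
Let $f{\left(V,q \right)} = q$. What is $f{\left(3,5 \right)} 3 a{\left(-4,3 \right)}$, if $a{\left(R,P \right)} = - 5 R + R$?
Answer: $240$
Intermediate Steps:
$a{\left(R,P \right)} = - 4 R$
$f{\left(3,5 \right)} 3 a{\left(-4,3 \right)} = 5 \cdot 3 \left(\left(-4\right) \left(-4\right)\right) = 15 \cdot 16 = 240$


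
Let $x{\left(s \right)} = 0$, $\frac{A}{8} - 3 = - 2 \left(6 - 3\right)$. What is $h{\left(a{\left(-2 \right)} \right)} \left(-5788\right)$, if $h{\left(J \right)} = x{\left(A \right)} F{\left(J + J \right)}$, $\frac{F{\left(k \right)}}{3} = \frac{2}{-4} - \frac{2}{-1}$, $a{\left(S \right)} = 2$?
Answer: $0$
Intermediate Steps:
$A = -24$ ($A = 24 + 8 \left(- 2 \left(6 - 3\right)\right) = 24 + 8 \left(\left(-2\right) 3\right) = 24 + 8 \left(-6\right) = 24 - 48 = -24$)
$F{\left(k \right)} = \frac{9}{2}$ ($F{\left(k \right)} = 3 \left(\frac{2}{-4} - \frac{2}{-1}\right) = 3 \left(2 \left(- \frac{1}{4}\right) - -2\right) = 3 \left(- \frac{1}{2} + 2\right) = 3 \cdot \frac{3}{2} = \frac{9}{2}$)
$h{\left(J \right)} = 0$ ($h{\left(J \right)} = 0 \cdot \frac{9}{2} = 0$)
$h{\left(a{\left(-2 \right)} \right)} \left(-5788\right) = 0 \left(-5788\right) = 0$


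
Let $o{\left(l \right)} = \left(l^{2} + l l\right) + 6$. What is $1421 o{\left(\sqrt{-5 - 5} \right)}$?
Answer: $-19894$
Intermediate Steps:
$o{\left(l \right)} = 6 + 2 l^{2}$ ($o{\left(l \right)} = \left(l^{2} + l^{2}\right) + 6 = 2 l^{2} + 6 = 6 + 2 l^{2}$)
$1421 o{\left(\sqrt{-5 - 5} \right)} = 1421 \left(6 + 2 \left(\sqrt{-5 - 5}\right)^{2}\right) = 1421 \left(6 + 2 \left(\sqrt{-10}\right)^{2}\right) = 1421 \left(6 + 2 \left(i \sqrt{10}\right)^{2}\right) = 1421 \left(6 + 2 \left(-10\right)\right) = 1421 \left(6 - 20\right) = 1421 \left(-14\right) = -19894$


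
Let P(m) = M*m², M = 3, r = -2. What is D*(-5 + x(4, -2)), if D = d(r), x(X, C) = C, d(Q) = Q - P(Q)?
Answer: 98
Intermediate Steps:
P(m) = 3*m²
d(Q) = Q - 3*Q²
D = -14 (D = -2*(1 - 3*(-2)) = -2*(1 + 6) = -2*7 = -14)
D*(-5 + x(4, -2)) = -14*(-5 - 2) = -14*(-7) = 98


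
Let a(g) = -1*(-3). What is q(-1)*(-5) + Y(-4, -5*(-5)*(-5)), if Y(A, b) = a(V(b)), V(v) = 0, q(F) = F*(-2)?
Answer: -7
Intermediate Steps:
q(F) = -2*F
a(g) = 3
Y(A, b) = 3
q(-1)*(-5) + Y(-4, -5*(-5)*(-5)) = -2*(-1)*(-5) + 3 = 2*(-5) + 3 = -10 + 3 = -7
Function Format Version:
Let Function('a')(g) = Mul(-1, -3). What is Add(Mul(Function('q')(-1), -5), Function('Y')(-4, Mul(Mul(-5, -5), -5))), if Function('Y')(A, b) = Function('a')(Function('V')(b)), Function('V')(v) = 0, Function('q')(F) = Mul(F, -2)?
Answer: -7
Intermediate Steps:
Function('q')(F) = Mul(-2, F)
Function('a')(g) = 3
Function('Y')(A, b) = 3
Add(Mul(Function('q')(-1), -5), Function('Y')(-4, Mul(Mul(-5, -5), -5))) = Add(Mul(Mul(-2, -1), -5), 3) = Add(Mul(2, -5), 3) = Add(-10, 3) = -7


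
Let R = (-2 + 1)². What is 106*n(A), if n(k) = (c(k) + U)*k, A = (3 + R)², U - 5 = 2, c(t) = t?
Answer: 39008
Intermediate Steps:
R = 1 (R = (-1)² = 1)
U = 7 (U = 5 + 2 = 7)
A = 16 (A = (3 + 1)² = 4² = 16)
n(k) = k*(7 + k) (n(k) = (k + 7)*k = (7 + k)*k = k*(7 + k))
106*n(A) = 106*(16*(7 + 16)) = 106*(16*23) = 106*368 = 39008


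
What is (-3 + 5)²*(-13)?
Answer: -52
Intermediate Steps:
(-3 + 5)²*(-13) = 2²*(-13) = 4*(-13) = -52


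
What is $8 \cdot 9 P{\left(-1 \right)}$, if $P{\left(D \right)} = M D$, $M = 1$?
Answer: $-72$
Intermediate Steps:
$P{\left(D \right)} = D$ ($P{\left(D \right)} = 1 D = D$)
$8 \cdot 9 P{\left(-1 \right)} = 8 \cdot 9 \left(-1\right) = 72 \left(-1\right) = -72$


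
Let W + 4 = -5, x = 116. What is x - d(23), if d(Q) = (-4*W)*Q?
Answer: -712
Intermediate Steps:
W = -9 (W = -4 - 5 = -9)
d(Q) = 36*Q (d(Q) = (-4*(-9))*Q = 36*Q)
x - d(23) = 116 - 36*23 = 116 - 1*828 = 116 - 828 = -712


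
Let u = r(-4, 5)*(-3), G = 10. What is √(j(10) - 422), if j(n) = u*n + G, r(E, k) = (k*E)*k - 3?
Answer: √2678 ≈ 51.749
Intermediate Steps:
r(E, k) = -3 + E*k² (r(E, k) = (E*k)*k - 3 = E*k² - 3 = -3 + E*k²)
u = 309 (u = (-3 - 4*5²)*(-3) = (-3 - 4*25)*(-3) = (-3 - 100)*(-3) = -103*(-3) = 309)
j(n) = 10 + 309*n (j(n) = 309*n + 10 = 10 + 309*n)
√(j(10) - 422) = √((10 + 309*10) - 422) = √((10 + 3090) - 422) = √(3100 - 422) = √2678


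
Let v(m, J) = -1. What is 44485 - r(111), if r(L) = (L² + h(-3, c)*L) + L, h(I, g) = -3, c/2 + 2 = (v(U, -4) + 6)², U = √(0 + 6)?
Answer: 32386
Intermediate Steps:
U = √6 ≈ 2.4495
c = 46 (c = -4 + 2*(-1 + 6)² = -4 + 2*5² = -4 + 2*25 = -4 + 50 = 46)
r(L) = L² - 2*L (r(L) = (L² - 3*L) + L = L² - 2*L)
44485 - r(111) = 44485 - 111*(-2 + 111) = 44485 - 111*109 = 44485 - 1*12099 = 44485 - 12099 = 32386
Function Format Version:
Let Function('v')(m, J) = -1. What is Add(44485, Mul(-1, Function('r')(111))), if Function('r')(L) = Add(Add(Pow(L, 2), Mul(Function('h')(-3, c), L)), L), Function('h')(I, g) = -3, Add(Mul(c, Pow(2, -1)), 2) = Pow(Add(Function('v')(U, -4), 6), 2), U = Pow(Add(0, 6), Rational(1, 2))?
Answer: 32386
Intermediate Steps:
U = Pow(6, Rational(1, 2)) ≈ 2.4495
c = 46 (c = Add(-4, Mul(2, Pow(Add(-1, 6), 2))) = Add(-4, Mul(2, Pow(5, 2))) = Add(-4, Mul(2, 25)) = Add(-4, 50) = 46)
Function('r')(L) = Add(Pow(L, 2), Mul(-2, L)) (Function('r')(L) = Add(Add(Pow(L, 2), Mul(-3, L)), L) = Add(Pow(L, 2), Mul(-2, L)))
Add(44485, Mul(-1, Function('r')(111))) = Add(44485, Mul(-1, Mul(111, Add(-2, 111)))) = Add(44485, Mul(-1, Mul(111, 109))) = Add(44485, Mul(-1, 12099)) = Add(44485, -12099) = 32386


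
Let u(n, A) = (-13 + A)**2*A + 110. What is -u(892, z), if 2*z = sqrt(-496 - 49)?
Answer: -7305/2 - 131*I*sqrt(545)/8 ≈ -3652.5 - 382.28*I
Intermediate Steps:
z = I*sqrt(545)/2 (z = sqrt(-496 - 49)/2 = sqrt(-545)/2 = (I*sqrt(545))/2 = I*sqrt(545)/2 ≈ 11.673*I)
u(n, A) = 110 + A*(-13 + A)**2 (u(n, A) = A*(-13 + A)**2 + 110 = 110 + A*(-13 + A)**2)
-u(892, z) = -(110 + (I*sqrt(545)/2)*(-13 + I*sqrt(545)/2)**2) = -(110 + I*sqrt(545)*(-13 + I*sqrt(545)/2)**2/2) = -110 - I*sqrt(545)*(-13 + I*sqrt(545)/2)**2/2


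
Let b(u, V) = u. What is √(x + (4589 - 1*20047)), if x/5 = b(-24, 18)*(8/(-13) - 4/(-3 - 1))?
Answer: I*√2620202/13 ≈ 124.52*I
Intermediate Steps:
x = -600/13 (x = 5*(-24*(8/(-13) - 4/(-3 - 1))) = 5*(-24*(8*(-1/13) - 4/(-4))) = 5*(-24*(-8/13 - 4*(-¼))) = 5*(-24*(-8/13 + 1)) = 5*(-24*5/13) = 5*(-120/13) = -600/13 ≈ -46.154)
√(x + (4589 - 1*20047)) = √(-600/13 + (4589 - 1*20047)) = √(-600/13 + (4589 - 20047)) = √(-600/13 - 15458) = √(-201554/13) = I*√2620202/13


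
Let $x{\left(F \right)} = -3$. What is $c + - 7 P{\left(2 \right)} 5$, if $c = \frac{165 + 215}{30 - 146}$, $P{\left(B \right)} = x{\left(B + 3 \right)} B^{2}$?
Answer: $\frac{12085}{29} \approx 416.72$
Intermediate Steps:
$P{\left(B \right)} = - 3 B^{2}$
$c = - \frac{95}{29}$ ($c = \frac{380}{-116} = 380 \left(- \frac{1}{116}\right) = - \frac{95}{29} \approx -3.2759$)
$c + - 7 P{\left(2 \right)} 5 = - \frac{95}{29} + - 7 \left(- 3 \cdot 2^{2}\right) 5 = - \frac{95}{29} + - 7 \left(\left(-3\right) 4\right) 5 = - \frac{95}{29} + \left(-7\right) \left(-12\right) 5 = - \frac{95}{29} + 84 \cdot 5 = - \frac{95}{29} + 420 = \frac{12085}{29}$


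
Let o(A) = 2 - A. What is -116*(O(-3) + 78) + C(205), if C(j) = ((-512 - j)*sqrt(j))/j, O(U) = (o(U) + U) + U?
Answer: -8932 - 717*sqrt(205)/205 ≈ -8982.1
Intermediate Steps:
O(U) = 2 + U (O(U) = ((2 - U) + U) + U = 2 + U)
C(j) = (-512 - j)/sqrt(j) (C(j) = (sqrt(j)*(-512 - j))/j = (-512 - j)/sqrt(j))
-116*(O(-3) + 78) + C(205) = -116*((2 - 3) + 78) + (-512 - 1*205)/sqrt(205) = -116*(-1 + 78) + (sqrt(205)/205)*(-512 - 205) = -116*77 + (sqrt(205)/205)*(-717) = -8932 - 717*sqrt(205)/205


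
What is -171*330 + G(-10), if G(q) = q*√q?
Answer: -56430 - 10*I*√10 ≈ -56430.0 - 31.623*I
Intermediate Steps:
G(q) = q^(3/2)
-171*330 + G(-10) = -171*330 + (-10)^(3/2) = -56430 - 10*I*√10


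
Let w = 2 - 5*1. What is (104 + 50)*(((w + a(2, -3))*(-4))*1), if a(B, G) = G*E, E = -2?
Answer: -1848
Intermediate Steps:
w = -3 (w = 2 - 5 = -3)
a(B, G) = -2*G (a(B, G) = G*(-2) = -2*G)
(104 + 50)*(((w + a(2, -3))*(-4))*1) = (104 + 50)*(((-3 - 2*(-3))*(-4))*1) = 154*(((-3 + 6)*(-4))*1) = 154*((3*(-4))*1) = 154*(-12*1) = 154*(-12) = -1848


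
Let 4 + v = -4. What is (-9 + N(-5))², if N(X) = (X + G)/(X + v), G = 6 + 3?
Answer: 14641/169 ≈ 86.633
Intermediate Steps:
v = -8 (v = -4 - 4 = -8)
G = 9
N(X) = (9 + X)/(-8 + X) (N(X) = (X + 9)/(X - 8) = (9 + X)/(-8 + X))
(-9 + N(-5))² = (-9 + (9 - 5)/(-8 - 5))² = (-9 + 4/(-13))² = (-9 - 1/13*4)² = (-9 - 4/13)² = (-121/13)² = 14641/169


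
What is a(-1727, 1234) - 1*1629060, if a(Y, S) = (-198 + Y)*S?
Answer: -4004510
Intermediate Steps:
a(Y, S) = S*(-198 + Y)
a(-1727, 1234) - 1*1629060 = 1234*(-198 - 1727) - 1*1629060 = 1234*(-1925) - 1629060 = -2375450 - 1629060 = -4004510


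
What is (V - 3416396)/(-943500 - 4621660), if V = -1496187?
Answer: 4912583/5565160 ≈ 0.88274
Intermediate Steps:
(V - 3416396)/(-943500 - 4621660) = (-1496187 - 3416396)/(-943500 - 4621660) = -4912583/(-5565160) = -4912583*(-1/5565160) = 4912583/5565160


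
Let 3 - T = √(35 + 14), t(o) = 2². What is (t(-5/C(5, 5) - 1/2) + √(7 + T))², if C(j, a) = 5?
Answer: (4 + √3)² ≈ 32.856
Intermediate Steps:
t(o) = 4
T = -4 (T = 3 - √(35 + 14) = 3 - √49 = 3 - 1*7 = 3 - 7 = -4)
(t(-5/C(5, 5) - 1/2) + √(7 + T))² = (4 + √(7 - 4))² = (4 + √3)²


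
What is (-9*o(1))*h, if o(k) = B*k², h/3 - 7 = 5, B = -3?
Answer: 972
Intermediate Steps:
h = 36 (h = 21 + 3*5 = 21 + 15 = 36)
o(k) = -3*k²
(-9*o(1))*h = -(-27)*1²*36 = -(-27)*36 = -9*(-3)*36 = 27*36 = 972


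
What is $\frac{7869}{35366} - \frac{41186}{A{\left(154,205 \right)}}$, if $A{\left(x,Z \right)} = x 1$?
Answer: $- \frac{727686125}{2723182} \approx -267.22$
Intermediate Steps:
$A{\left(x,Z \right)} = x$
$\frac{7869}{35366} - \frac{41186}{A{\left(154,205 \right)}} = \frac{7869}{35366} - \frac{41186}{154} = 7869 \cdot \frac{1}{35366} - \frac{20593}{77} = \frac{7869}{35366} - \frac{20593}{77} = - \frac{727686125}{2723182}$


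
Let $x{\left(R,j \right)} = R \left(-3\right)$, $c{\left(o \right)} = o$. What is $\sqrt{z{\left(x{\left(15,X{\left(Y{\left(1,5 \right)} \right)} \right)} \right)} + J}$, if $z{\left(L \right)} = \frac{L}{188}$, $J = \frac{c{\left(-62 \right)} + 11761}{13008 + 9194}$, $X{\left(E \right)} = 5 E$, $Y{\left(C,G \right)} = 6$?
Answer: $\frac{\sqrt{313132201267}}{1043494} \approx 0.53626$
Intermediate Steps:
$J = \frac{11699}{22202}$ ($J = \frac{-62 + 11761}{13008 + 9194} = \frac{11699}{22202} \approx 0.52693$)
$x{\left(R,j \right)} = - 3 R$
$z{\left(L \right)} = \frac{L}{188}$ ($z{\left(L \right)} = L \frac{1}{188} = \frac{L}{188}$)
$\sqrt{z{\left(x{\left(15,X{\left(Y{\left(1,5 \right)} \right)} \right)} \right)} + J} = \sqrt{\frac{\left(-3\right) 15}{188} + \frac{11699}{22202}} = \sqrt{\frac{1}{188} \left(-45\right) + \frac{11699}{22202}} = \sqrt{- \frac{45}{188} + \frac{11699}{22202}} = \sqrt{\frac{600161}{2086988}} = \frac{\sqrt{313132201267}}{1043494}$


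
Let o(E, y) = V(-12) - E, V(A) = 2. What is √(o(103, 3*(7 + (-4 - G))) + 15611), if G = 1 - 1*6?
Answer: √15510 ≈ 124.54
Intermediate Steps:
G = -5 (G = 1 - 6 = -5)
o(E, y) = 2 - E
√(o(103, 3*(7 + (-4 - G))) + 15611) = √((2 - 1*103) + 15611) = √((2 - 103) + 15611) = √(-101 + 15611) = √15510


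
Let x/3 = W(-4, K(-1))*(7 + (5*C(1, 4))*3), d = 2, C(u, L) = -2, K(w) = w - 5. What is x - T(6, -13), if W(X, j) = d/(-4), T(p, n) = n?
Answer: 95/2 ≈ 47.500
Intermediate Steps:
K(w) = -5 + w
W(X, j) = -½ (W(X, j) = 2/(-4) = 2*(-¼) = -½)
x = 69/2 (x = 3*(-(7 + (5*(-2))*3)/2) = 3*(-(7 - 10*3)/2) = 3*(-(7 - 30)/2) = 3*(-½*(-23)) = 3*(23/2) = 69/2 ≈ 34.500)
x - T(6, -13) = 69/2 - 1*(-13) = 69/2 + 13 = 95/2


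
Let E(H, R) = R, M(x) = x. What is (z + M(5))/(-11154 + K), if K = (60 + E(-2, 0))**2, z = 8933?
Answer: -4469/3777 ≈ -1.1832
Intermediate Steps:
K = 3600 (K = (60 + 0)**2 = 60**2 = 3600)
(z + M(5))/(-11154 + K) = (8933 + 5)/(-11154 + 3600) = 8938/(-7554) = 8938*(-1/7554) = -4469/3777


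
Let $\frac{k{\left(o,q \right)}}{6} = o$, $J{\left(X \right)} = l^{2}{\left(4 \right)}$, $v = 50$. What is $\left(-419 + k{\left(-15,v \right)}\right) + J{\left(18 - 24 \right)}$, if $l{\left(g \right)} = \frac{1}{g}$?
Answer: $- \frac{8143}{16} \approx -508.94$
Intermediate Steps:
$J{\left(X \right)} = \frac{1}{16}$ ($J{\left(X \right)} = \left(\frac{1}{4}\right)^{2} = \frac{1}{16}$)
$k{\left(o,q \right)} = 6 o$
$\left(-419 + k{\left(-15,v \right)}\right) + J{\left(18 - 24 \right)} = \left(-419 + 6 \left(-15\right)\right) + \frac{1}{16} = \left(-419 - 90\right) + \frac{1}{16} = -509 + \frac{1}{16} = - \frac{8143}{16}$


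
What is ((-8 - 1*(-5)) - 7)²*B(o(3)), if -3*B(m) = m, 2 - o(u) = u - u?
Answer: -200/3 ≈ -66.667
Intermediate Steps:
o(u) = 2 (o(u) = 2 - (u - u) = 2 - 1*0 = 2 + 0 = 2)
B(m) = -m/3
((-8 - 1*(-5)) - 7)²*B(o(3)) = ((-8 - 1*(-5)) - 7)²*(-⅓*2) = ((-8 + 5) - 7)²*(-⅔) = (-3 - 7)²*(-⅔) = (-10)²*(-⅔) = 100*(-⅔) = -200/3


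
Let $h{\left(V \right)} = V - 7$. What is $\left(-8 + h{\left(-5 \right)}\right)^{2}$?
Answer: $400$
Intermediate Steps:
$h{\left(V \right)} = -7 + V$ ($h{\left(V \right)} = V - 7 = -7 + V$)
$\left(-8 + h{\left(-5 \right)}\right)^{2} = \left(-8 - 12\right)^{2} = \left(-20\right)^{2} = 400$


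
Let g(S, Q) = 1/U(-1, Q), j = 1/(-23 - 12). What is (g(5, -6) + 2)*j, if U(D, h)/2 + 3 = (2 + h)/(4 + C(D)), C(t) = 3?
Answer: -93/1750 ≈ -0.053143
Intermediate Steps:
j = -1/35 (j = 1/(-35) = -1/35 ≈ -0.028571)
U(D, h) = -38/7 + 2*h/7 (U(D, h) = -6 + 2*((2 + h)/(4 + 3)) = -6 + 2*((2 + h)/7) = -6 + 2*((2 + h)*(⅐)) = -6 + 2*(2/7 + h/7) = -6 + (4/7 + 2*h/7) = -38/7 + 2*h/7)
g(S, Q) = 1/(-38/7 + 2*Q/7)
(g(5, -6) + 2)*j = (7/(2*(-19 - 6)) + 2)*(-1/35) = ((7/2)/(-25) + 2)*(-1/35) = ((7/2)*(-1/25) + 2)*(-1/35) = (-7/50 + 2)*(-1/35) = (93/50)*(-1/35) = -93/1750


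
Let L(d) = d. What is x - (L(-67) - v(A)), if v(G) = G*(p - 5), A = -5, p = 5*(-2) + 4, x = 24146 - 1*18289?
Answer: 5979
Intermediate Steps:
x = 5857 (x = 24146 - 18289 = 5857)
p = -6 (p = -10 + 4 = -6)
v(G) = -11*G (v(G) = G*(-6 - 5) = G*(-11) = -11*G)
x - (L(-67) - v(A)) = 5857 - (-67 - (-11)*(-5)) = 5857 - (-67 - 1*55) = 5857 - (-67 - 55) = 5857 - 1*(-122) = 5857 + 122 = 5979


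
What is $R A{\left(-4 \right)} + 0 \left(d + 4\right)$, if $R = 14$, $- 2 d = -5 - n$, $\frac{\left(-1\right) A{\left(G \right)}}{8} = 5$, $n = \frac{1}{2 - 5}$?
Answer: $-560$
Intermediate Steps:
$n = - \frac{1}{3}$ ($n = \frac{1}{-3} = - \frac{1}{3} \approx -0.33333$)
$A{\left(G \right)} = -40$ ($A{\left(G \right)} = \left(-8\right) 5 = -40$)
$d = \frac{7}{3}$ ($d = - \frac{-5 - - \frac{1}{3}}{2} = - \frac{-5 + \frac{1}{3}}{2} = \left(- \frac{1}{2}\right) \left(- \frac{14}{3}\right) = \frac{7}{3} \approx 2.3333$)
$R A{\left(-4 \right)} + 0 \left(d + 4\right) = 14 \left(-40\right) + 0 \left(\frac{7}{3} + 4\right) = -560 + 0 \cdot \frac{19}{3} = -560 + 0 = -560$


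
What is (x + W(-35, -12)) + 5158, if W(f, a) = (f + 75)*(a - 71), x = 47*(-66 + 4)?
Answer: -1076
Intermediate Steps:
x = -2914 (x = 47*(-62) = -2914)
W(f, a) = (-71 + a)*(75 + f) (W(f, a) = (75 + f)*(-71 + a) = (-71 + a)*(75 + f))
(x + W(-35, -12)) + 5158 = (-2914 + (-5325 - 71*(-35) + 75*(-12) - 12*(-35))) + 5158 = (-2914 + (-5325 + 2485 - 900 + 420)) + 5158 = (-2914 - 3320) + 5158 = -6234 + 5158 = -1076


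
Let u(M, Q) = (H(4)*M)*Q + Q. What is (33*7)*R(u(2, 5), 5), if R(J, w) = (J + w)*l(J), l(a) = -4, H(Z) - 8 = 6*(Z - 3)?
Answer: -138600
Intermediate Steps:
H(Z) = -10 + 6*Z (H(Z) = 8 + 6*(Z - 3) = 8 + 6*(-3 + Z) = 8 + (-18 + 6*Z) = -10 + 6*Z)
u(M, Q) = Q + 14*M*Q (u(M, Q) = ((-10 + 6*4)*M)*Q + Q = ((-10 + 24)*M)*Q + Q = (14*M)*Q + Q = 14*M*Q + Q = Q + 14*M*Q)
R(J, w) = -4*J - 4*w (R(J, w) = (J + w)*(-4) = -4*J - 4*w)
(33*7)*R(u(2, 5), 5) = (33*7)*(-20*(1 + 14*2) - 4*5) = 231*(-20*(1 + 28) - 20) = 231*(-20*29 - 20) = 231*(-4*145 - 20) = 231*(-580 - 20) = 231*(-600) = -138600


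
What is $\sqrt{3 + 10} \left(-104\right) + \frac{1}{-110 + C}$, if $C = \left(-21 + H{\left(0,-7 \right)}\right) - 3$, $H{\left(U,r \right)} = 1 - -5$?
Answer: $- \frac{1}{128} - 104 \sqrt{13} \approx -374.99$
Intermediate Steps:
$H{\left(U,r \right)} = 6$ ($H{\left(U,r \right)} = 1 + 5 = 6$)
$C = -18$ ($C = \left(-21 + 6\right) - 3 = -15 - 3 = -18$)
$\sqrt{3 + 10} \left(-104\right) + \frac{1}{-110 + C} = \sqrt{3 + 10} \left(-104\right) + \frac{1}{-110 - 18} = \sqrt{13} \left(-104\right) + \frac{1}{-128} = - 104 \sqrt{13} - \frac{1}{128} = - \frac{1}{128} - 104 \sqrt{13}$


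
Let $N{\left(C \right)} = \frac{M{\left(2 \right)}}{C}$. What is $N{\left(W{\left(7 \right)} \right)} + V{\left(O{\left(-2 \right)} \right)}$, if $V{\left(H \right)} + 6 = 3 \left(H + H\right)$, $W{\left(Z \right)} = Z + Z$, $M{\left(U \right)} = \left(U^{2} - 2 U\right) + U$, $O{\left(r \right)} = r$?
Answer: $- \frac{125}{7} \approx -17.857$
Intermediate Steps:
$M{\left(U \right)} = U^{2} - U$
$W{\left(Z \right)} = 2 Z$
$V{\left(H \right)} = -6 + 6 H$ ($V{\left(H \right)} = -6 + 3 \left(H + H\right) = -6 + 3 \cdot 2 H = -6 + 6 H$)
$N{\left(C \right)} = \frac{2}{C}$ ($N{\left(C \right)} = \frac{2 \left(-1 + 2\right)}{C} = \frac{2 \cdot 1}{C} = \frac{2}{C}$)
$N{\left(W{\left(7 \right)} \right)} + V{\left(O{\left(-2 \right)} \right)} = \frac{2}{2 \cdot 7} + \left(-6 + 6 \left(-2\right)\right) = \frac{2}{14} - 18 = 2 \cdot \frac{1}{14} - 18 = \frac{1}{7} - 18 = - \frac{125}{7}$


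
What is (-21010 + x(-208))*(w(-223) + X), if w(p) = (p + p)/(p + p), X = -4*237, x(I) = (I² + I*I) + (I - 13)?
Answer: -61836259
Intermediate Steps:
x(I) = -13 + I + 2*I² (x(I) = (I² + I²) + (-13 + I) = 2*I² + (-13 + I) = -13 + I + 2*I²)
X = -948
w(p) = 1 (w(p) = (2*p)/((2*p)) = (2*p)*(1/(2*p)) = 1)
(-21010 + x(-208))*(w(-223) + X) = (-21010 + (-13 - 208 + 2*(-208)²))*(1 - 948) = (-21010 + (-13 - 208 + 2*43264))*(-947) = (-21010 + (-13 - 208 + 86528))*(-947) = (-21010 + 86307)*(-947) = 65297*(-947) = -61836259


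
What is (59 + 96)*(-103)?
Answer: -15965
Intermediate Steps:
(59 + 96)*(-103) = 155*(-103) = -15965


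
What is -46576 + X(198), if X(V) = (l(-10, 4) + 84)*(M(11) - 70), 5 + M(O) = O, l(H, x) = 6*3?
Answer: -53104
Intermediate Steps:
l(H, x) = 18
M(O) = -5 + O
X(V) = -6528 (X(V) = (18 + 84)*((-5 + 11) - 70) = 102*(6 - 70) = 102*(-64) = -6528)
-46576 + X(198) = -46576 - 6528 = -53104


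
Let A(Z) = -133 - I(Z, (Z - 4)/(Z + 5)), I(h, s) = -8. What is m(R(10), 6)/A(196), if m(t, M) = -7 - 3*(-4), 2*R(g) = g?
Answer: -1/25 ≈ -0.040000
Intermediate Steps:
R(g) = g/2
m(t, M) = 5 (m(t, M) = -7 + 12 = 5)
A(Z) = -125 (A(Z) = -133 - 1*(-8) = -133 + 8 = -125)
m(R(10), 6)/A(196) = 5/(-125) = 5*(-1/125) = -1/25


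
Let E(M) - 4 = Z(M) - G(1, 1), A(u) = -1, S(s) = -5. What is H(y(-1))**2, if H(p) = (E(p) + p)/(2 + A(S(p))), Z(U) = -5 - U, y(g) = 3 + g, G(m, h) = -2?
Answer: 1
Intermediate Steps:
E(M) = 1 - M (E(M) = 4 + ((-5 - M) - 1*(-2)) = 4 + ((-5 - M) + 2) = 4 + (-3 - M) = 1 - M)
H(p) = 1 (H(p) = ((1 - p) + p)/(2 - 1) = 1/1 = 1*1 = 1)
H(y(-1))**2 = 1**2 = 1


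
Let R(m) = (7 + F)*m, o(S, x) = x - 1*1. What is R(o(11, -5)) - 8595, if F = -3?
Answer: -8619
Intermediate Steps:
o(S, x) = -1 + x (o(S, x) = x - 1 = -1 + x)
R(m) = 4*m (R(m) = (7 - 3)*m = 4*m)
R(o(11, -5)) - 8595 = 4*(-1 - 5) - 8595 = 4*(-6) - 8595 = -24 - 8595 = -8619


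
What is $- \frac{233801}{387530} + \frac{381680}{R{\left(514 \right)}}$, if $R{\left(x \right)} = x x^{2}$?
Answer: $- \frac{3950187761693}{6578164025290} \approx -0.6005$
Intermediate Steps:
$R{\left(x \right)} = x^{3}$
$- \frac{233801}{387530} + \frac{381680}{R{\left(514 \right)}} = - \frac{233801}{387530} + \frac{381680}{514^{3}} = \left(-233801\right) \frac{1}{387530} + \frac{381680}{135796744} = - \frac{233801}{387530} + 381680 \cdot \frac{1}{135796744} = - \frac{233801}{387530} + \frac{47710}{16974593} = - \frac{3950187761693}{6578164025290}$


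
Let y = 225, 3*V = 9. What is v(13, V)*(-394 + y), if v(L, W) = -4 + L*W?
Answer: -5915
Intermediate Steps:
V = 3 (V = (1/3)*9 = 3)
v(13, V)*(-394 + y) = (-4 + 13*3)*(-394 + 225) = (-4 + 39)*(-169) = 35*(-169) = -5915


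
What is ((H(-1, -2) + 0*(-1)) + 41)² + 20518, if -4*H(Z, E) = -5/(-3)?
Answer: 3191761/144 ≈ 22165.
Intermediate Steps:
H(Z, E) = -5/12 (H(Z, E) = -(-5)/(4*(-3)) = -(-5)*(-1)/(4*3) = -¼*5/3 = -5/12)
((H(-1, -2) + 0*(-1)) + 41)² + 20518 = ((-5/12 + 0*(-1)) + 41)² + 20518 = ((-5/12 + 0) + 41)² + 20518 = (-5/12 + 41)² + 20518 = (487/12)² + 20518 = 237169/144 + 20518 = 3191761/144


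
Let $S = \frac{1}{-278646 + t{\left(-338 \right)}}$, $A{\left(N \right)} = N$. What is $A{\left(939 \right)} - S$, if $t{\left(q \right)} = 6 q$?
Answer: $\frac{263552887}{280674} \approx 939.0$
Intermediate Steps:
$S = - \frac{1}{280674}$ ($S = \frac{1}{-278646 + 6 \left(-338\right)} = \frac{1}{-278646 - 2028} = \frac{1}{-280674} = - \frac{1}{280674} \approx -3.5629 \cdot 10^{-6}$)
$A{\left(939 \right)} - S = 939 - - \frac{1}{280674} = 939 + \frac{1}{280674} = \frac{263552887}{280674}$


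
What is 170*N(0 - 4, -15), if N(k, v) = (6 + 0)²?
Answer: 6120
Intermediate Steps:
N(k, v) = 36 (N(k, v) = 6² = 36)
170*N(0 - 4, -15) = 170*36 = 6120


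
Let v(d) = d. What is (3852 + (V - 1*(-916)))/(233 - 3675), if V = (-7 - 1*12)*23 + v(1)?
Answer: -2166/1721 ≈ -1.2586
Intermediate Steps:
V = -436 (V = (-7 - 1*12)*23 + 1 = (-7 - 12)*23 + 1 = -19*23 + 1 = -437 + 1 = -436)
(3852 + (V - 1*(-916)))/(233 - 3675) = (3852 + (-436 - 1*(-916)))/(233 - 3675) = (3852 + (-436 + 916))/(-3442) = (3852 + 480)*(-1/3442) = 4332*(-1/3442) = -2166/1721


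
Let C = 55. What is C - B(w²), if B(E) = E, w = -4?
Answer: 39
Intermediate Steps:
C - B(w²) = 55 - 1*(-4)² = 55 - 1*16 = 55 - 16 = 39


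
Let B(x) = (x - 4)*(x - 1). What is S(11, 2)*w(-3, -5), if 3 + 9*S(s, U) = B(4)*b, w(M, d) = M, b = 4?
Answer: 1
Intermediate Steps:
B(x) = (-1 + x)*(-4 + x) (B(x) = (-4 + x)*(-1 + x) = (-1 + x)*(-4 + x))
S(s, U) = -⅓ (S(s, U) = -⅓ + ((4 + 4² - 5*4)*4)/9 = -⅓ + ((4 + 16 - 20)*4)/9 = -⅓ + (0*4)/9 = -⅓ + (⅑)*0 = -⅓ + 0 = -⅓)
S(11, 2)*w(-3, -5) = -⅓*(-3) = 1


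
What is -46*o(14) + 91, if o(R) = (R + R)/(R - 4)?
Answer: -189/5 ≈ -37.800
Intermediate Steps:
o(R) = 2*R/(-4 + R) (o(R) = (2*R)/(-4 + R) = 2*R/(-4 + R))
-46*o(14) + 91 = -92*14/(-4 + 14) + 91 = -92*14/10 + 91 = -46*14/5 + 91 = -644/5 + 91 = -189/5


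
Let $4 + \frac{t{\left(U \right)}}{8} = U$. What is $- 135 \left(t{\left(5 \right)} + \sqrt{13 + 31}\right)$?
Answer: $-1080 - 270 \sqrt{11} \approx -1975.5$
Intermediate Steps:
$t{\left(U \right)} = -32 + 8 U$
$- 135 \left(t{\left(5 \right)} + \sqrt{13 + 31}\right) = - 135 \left(\left(-32 + 8 \cdot 5\right) + \sqrt{13 + 31}\right) = - 135 \left(\left(-32 + 40\right) + \sqrt{44}\right) = - 135 \left(8 + 2 \sqrt{11}\right) = -1080 - 270 \sqrt{11}$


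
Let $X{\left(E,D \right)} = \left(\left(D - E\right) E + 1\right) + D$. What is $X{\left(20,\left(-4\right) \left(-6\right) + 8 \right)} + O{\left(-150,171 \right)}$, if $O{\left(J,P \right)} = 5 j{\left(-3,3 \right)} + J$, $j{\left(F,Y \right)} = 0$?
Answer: $123$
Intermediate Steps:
$O{\left(J,P \right)} = J$ ($O{\left(J,P \right)} = 5 \cdot 0 + J = 0 + J = J$)
$X{\left(E,D \right)} = 1 + D + E \left(D - E\right)$ ($X{\left(E,D \right)} = \left(E \left(D - E\right) + 1\right) + D = \left(1 + E \left(D - E\right)\right) + D = 1 + D + E \left(D - E\right)$)
$X{\left(20,\left(-4\right) \left(-6\right) + 8 \right)} + O{\left(-150,171 \right)} = \left(1 + \left(\left(-4\right) \left(-6\right) + 8\right) - 20^{2} + \left(\left(-4\right) \left(-6\right) + 8\right) 20\right) - 150 = \left(1 + \left(24 + 8\right) - 400 + \left(24 + 8\right) 20\right) - 150 = \left(1 + 32 - 400 + 32 \cdot 20\right) - 150 = \left(1 + 32 - 400 + 640\right) - 150 = 273 - 150 = 123$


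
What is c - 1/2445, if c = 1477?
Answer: 3611264/2445 ≈ 1477.0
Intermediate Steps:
c - 1/2445 = 1477 - 1/2445 = 3611264/2445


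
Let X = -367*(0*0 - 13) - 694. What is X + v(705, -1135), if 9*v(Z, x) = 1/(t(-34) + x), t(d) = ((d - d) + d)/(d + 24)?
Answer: 207608989/50922 ≈ 4077.0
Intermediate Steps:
t(d) = d/(24 + d) (t(d) = (0 + d)/(24 + d) = d/(24 + d))
v(Z, x) = 1/(9*(17/5 + x)) (v(Z, x) = 1/(9*(-34/(24 - 34) + x)) = 1/(9*(-34/(-10) + x)) = 1/(9*(-34*(-1/10) + x)) = 1/(9*(17/5 + x)))
X = 4077 (X = -367*(0 - 13) - 694 = -367*(-13) - 694 = 4771 - 694 = 4077)
X + v(705, -1135) = 4077 + 5/(9*(17 + 5*(-1135))) = 4077 + 5/(9*(17 - 5675)) = 4077 + (5/9)/(-5658) = 4077 + (5/9)*(-1/5658) = 4077 - 5/50922 = 207608989/50922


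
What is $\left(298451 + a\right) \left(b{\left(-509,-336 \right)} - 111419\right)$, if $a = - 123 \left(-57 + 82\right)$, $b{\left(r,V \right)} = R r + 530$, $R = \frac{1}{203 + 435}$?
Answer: $- \frac{10448584988408}{319} \approx -3.2754 \cdot 10^{10}$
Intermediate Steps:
$R = \frac{1}{638} \approx 0.0015674$
$b{\left(r,V \right)} = 530 + \frac{r}{638}$ ($b{\left(r,V \right)} = \frac{r}{638} + 530 = 530 + \frac{r}{638}$)
$a = -3075$ ($a = \left(-123\right) 25 = -3075$)
$\left(298451 + a\right) \left(b{\left(-509,-336 \right)} - 111419\right) = \left(298451 - 3075\right) \left(\left(530 + \frac{1}{638} \left(-509\right)\right) - 111419\right) = 295376 \left(\left(530 - \frac{509}{638}\right) - 111419\right) = 295376 \left(\frac{337631}{638} - 111419\right) = 295376 \left(- \frac{70747691}{638}\right) = - \frac{10448584988408}{319}$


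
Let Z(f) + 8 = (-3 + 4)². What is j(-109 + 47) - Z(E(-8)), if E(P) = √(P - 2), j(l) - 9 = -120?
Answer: -104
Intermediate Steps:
j(l) = -111 (j(l) = 9 - 120 = -111)
E(P) = √(-2 + P)
Z(f) = -7 (Z(f) = -8 + (-3 + 4)² = -8 + 1² = -8 + 1 = -7)
j(-109 + 47) - Z(E(-8)) = -111 - 1*(-7) = -111 + 7 = -104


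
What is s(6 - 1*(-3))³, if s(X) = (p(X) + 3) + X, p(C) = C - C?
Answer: 1728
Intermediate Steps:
p(C) = 0
s(X) = 3 + X (s(X) = (0 + 3) + X = 3 + X)
s(6 - 1*(-3))³ = (3 + (6 - 1*(-3)))³ = (3 + (6 + 3))³ = (3 + 9)³ = 12³ = 1728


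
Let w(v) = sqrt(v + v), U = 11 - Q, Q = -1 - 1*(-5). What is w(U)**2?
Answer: 14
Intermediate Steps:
Q = 4 (Q = -1 + 5 = 4)
U = 7 (U = 11 - 1*4 = 11 - 4 = 7)
w(v) = sqrt(2)*sqrt(v) (w(v) = sqrt(2*v) = sqrt(2)*sqrt(v))
w(U)**2 = (sqrt(2)*sqrt(7))**2 = (sqrt(14))**2 = 14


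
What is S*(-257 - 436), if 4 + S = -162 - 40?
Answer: 142758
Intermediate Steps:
S = -206 (S = -4 + (-162 - 40) = -4 - 202 = -206)
S*(-257 - 436) = -206*(-257 - 436) = -206*(-693) = 142758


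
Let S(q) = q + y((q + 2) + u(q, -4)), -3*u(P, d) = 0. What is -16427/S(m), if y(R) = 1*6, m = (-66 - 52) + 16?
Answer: 16427/96 ≈ 171.11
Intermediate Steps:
u(P, d) = 0 (u(P, d) = -⅓*0 = 0)
m = -102 (m = -118 + 16 = -102)
y(R) = 6
S(q) = 6 + q (S(q) = q + 6 = 6 + q)
-16427/S(m) = -16427/(6 - 102) = -16427/(-96) = -16427*(-1/96) = 16427/96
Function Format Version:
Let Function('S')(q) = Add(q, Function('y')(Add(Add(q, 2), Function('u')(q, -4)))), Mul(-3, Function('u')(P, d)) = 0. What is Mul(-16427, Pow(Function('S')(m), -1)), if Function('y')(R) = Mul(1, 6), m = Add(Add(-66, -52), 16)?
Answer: Rational(16427, 96) ≈ 171.11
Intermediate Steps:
Function('u')(P, d) = 0 (Function('u')(P, d) = Mul(Rational(-1, 3), 0) = 0)
m = -102 (m = Add(-118, 16) = -102)
Function('y')(R) = 6
Function('S')(q) = Add(6, q) (Function('S')(q) = Add(q, 6) = Add(6, q))
Mul(-16427, Pow(Function('S')(m), -1)) = Mul(-16427, Pow(Add(6, -102), -1)) = Mul(-16427, Pow(-96, -1)) = Mul(-16427, Rational(-1, 96)) = Rational(16427, 96)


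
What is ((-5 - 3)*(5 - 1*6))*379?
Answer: 3032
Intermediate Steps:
((-5 - 3)*(5 - 1*6))*379 = -8*(5 - 6)*379 = -8*(-1)*379 = 8*379 = 3032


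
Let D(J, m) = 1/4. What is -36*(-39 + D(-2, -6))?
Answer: 1395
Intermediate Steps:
D(J, m) = ¼
-36*(-39 + D(-2, -6)) = -36*(-39 + ¼) = -36*(-155/4) = 1395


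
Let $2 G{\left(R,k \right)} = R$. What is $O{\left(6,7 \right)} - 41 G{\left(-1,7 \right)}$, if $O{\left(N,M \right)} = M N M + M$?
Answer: $\frac{643}{2} \approx 321.5$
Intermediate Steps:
$G{\left(R,k \right)} = \frac{R}{2}$
$O{\left(N,M \right)} = M + N M^{2}$ ($O{\left(N,M \right)} = N M^{2} + M = M + N M^{2}$)
$O{\left(6,7 \right)} - 41 G{\left(-1,7 \right)} = 7 \left(1 + 7 \cdot 6\right) - 41 \cdot \frac{1}{2} \left(-1\right) = 7 \left(1 + 42\right) - - \frac{41}{2} = 7 \cdot 43 + \frac{41}{2} = 301 + \frac{41}{2} = \frac{643}{2}$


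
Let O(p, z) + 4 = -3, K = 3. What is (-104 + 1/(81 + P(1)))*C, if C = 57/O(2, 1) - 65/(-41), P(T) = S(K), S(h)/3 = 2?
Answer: 17026454/24969 ≈ 681.90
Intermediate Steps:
O(p, z) = -7 (O(p, z) = -4 - 3 = -7)
S(h) = 6 (S(h) = 3*2 = 6)
P(T) = 6
C = -1882/287 (C = 57/(-7) - 65/(-41) = 57*(-⅐) - 65*(-1/41) = -57/7 + 65/41 = -1882/287 ≈ -6.5575)
(-104 + 1/(81 + P(1)))*C = (-104 + 1/(81 + 6))*(-1882/287) = (-104 + 1/87)*(-1882/287) = -9047/87*(-1882/287) = 17026454/24969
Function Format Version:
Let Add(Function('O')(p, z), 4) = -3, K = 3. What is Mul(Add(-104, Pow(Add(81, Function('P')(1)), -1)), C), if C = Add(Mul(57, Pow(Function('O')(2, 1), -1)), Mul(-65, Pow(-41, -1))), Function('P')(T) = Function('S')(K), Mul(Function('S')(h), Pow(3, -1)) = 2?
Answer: Rational(17026454, 24969) ≈ 681.90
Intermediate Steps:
Function('O')(p, z) = -7 (Function('O')(p, z) = Add(-4, -3) = -7)
Function('S')(h) = 6 (Function('S')(h) = Mul(3, 2) = 6)
Function('P')(T) = 6
C = Rational(-1882, 287) (C = Add(Mul(57, Pow(-7, -1)), Mul(-65, Pow(-41, -1))) = Add(Mul(57, Rational(-1, 7)), Mul(-65, Rational(-1, 41))) = Add(Rational(-57, 7), Rational(65, 41)) = Rational(-1882, 287) ≈ -6.5575)
Mul(Add(-104, Pow(Add(81, Function('P')(1)), -1)), C) = Mul(Add(-104, Pow(Add(81, 6), -1)), Rational(-1882, 287)) = Mul(Add(-104, Pow(87, -1)), Rational(-1882, 287)) = Mul(Add(-104, Rational(1, 87)), Rational(-1882, 287)) = Mul(Rational(-9047, 87), Rational(-1882, 287)) = Rational(17026454, 24969)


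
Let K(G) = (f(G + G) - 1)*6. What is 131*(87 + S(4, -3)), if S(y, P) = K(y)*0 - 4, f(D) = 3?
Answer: 10873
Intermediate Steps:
K(G) = 12 (K(G) = (3 - 1)*6 = 2*6 = 12)
S(y, P) = -4 (S(y, P) = 12*0 - 4 = 0 - 4 = -4)
131*(87 + S(4, -3)) = 131*(87 - 4) = 131*83 = 10873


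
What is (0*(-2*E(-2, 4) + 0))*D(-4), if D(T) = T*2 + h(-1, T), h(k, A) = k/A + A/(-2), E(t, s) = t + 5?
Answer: 0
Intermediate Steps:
E(t, s) = 5 + t
h(k, A) = -A/2 + k/A (h(k, A) = k/A + A*(-½) = k/A - A/2 = -A/2 + k/A)
D(T) = -1/T + 3*T/2 (D(T) = T*2 + (-T/2 - 1/T) = 2*T + (-1/T - T/2) = -1/T + 3*T/2)
(0*(-2*E(-2, 4) + 0))*D(-4) = (0*(-2*(5 - 2) + 0))*(-1/(-4) + (3/2)*(-4)) = (0*(-2*3 + 0))*(-1*(-¼) - 6) = (0*(-6 + 0))*(¼ - 6) = (0*(-6))*(-23/4) = 0*(-23/4) = 0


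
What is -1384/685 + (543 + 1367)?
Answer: 1306966/685 ≈ 1908.0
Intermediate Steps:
-1384/685 + (543 + 1367) = -1384*1/685 + 1910 = -1384/685 + 1910 = 1306966/685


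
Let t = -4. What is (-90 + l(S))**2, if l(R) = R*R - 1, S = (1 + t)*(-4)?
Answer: 2809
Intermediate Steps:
S = 12 (S = (1 - 4)*(-4) = -3*(-4) = 12)
l(R) = -1 + R**2 (l(R) = R**2 - 1 = -1 + R**2)
(-90 + l(S))**2 = (-90 + (-1 + 12**2))**2 = (-90 + (-1 + 144))**2 = (-90 + 143)**2 = 53**2 = 2809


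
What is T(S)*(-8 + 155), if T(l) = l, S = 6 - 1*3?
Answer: 441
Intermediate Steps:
S = 3 (S = 6 - 3 = 3)
T(S)*(-8 + 155) = 3*(-8 + 155) = 3*147 = 441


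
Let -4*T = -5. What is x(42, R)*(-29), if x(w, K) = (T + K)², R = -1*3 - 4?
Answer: -15341/16 ≈ -958.81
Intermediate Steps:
T = 5/4 (T = -¼*(-5) = 5/4 ≈ 1.2500)
R = -7 (R = -3 - 4 = -7)
x(w, K) = (5/4 + K)²
x(42, R)*(-29) = ((5 + 4*(-7))²/16)*(-29) = ((5 - 28)²/16)*(-29) = ((1/16)*(-23)²)*(-29) = ((1/16)*529)*(-29) = (529/16)*(-29) = -15341/16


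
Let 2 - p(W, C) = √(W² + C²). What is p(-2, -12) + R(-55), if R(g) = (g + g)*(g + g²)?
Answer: -326698 - 2*√37 ≈ -3.2671e+5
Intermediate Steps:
p(W, C) = 2 - √(C² + W²) (p(W, C) = 2 - √(W² + C²) = 2 - √(C² + W²))
R(g) = 2*g*(g + g²) (R(g) = (2*g)*(g + g²) = 2*g*(g + g²))
p(-2, -12) + R(-55) = (2 - √((-12)² + (-2)²)) + 2*(-55)²*(1 - 55) = (2 - √(144 + 4)) + 2*3025*(-54) = (2 - √148) - 326700 = (2 - 2*√37) - 326700 = -326698 - 2*√37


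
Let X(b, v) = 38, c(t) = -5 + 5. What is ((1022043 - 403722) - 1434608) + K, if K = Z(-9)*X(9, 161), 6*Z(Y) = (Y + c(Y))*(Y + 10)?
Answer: -816344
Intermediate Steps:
c(t) = 0
Z(Y) = Y*(10 + Y)/6 (Z(Y) = ((Y + 0)*(Y + 10))/6 = (Y*(10 + Y))/6 = Y*(10 + Y)/6)
K = -57 (K = ((1/6)*(-9)*(10 - 9))*38 = ((1/6)*(-9)*1)*38 = -3/2*38 = -57)
((1022043 - 403722) - 1434608) + K = ((1022043 - 403722) - 1434608) - 57 = (618321 - 1434608) - 57 = -816287 - 57 = -816344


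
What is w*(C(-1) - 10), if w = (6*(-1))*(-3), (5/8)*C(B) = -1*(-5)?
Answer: -36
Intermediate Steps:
C(B) = 8 (C(B) = 8*(-1*(-5))/5 = (8/5)*5 = 8)
w = 18 (w = -6*(-3) = 18)
w*(C(-1) - 10) = 18*(8 - 10) = 18*(-2) = -36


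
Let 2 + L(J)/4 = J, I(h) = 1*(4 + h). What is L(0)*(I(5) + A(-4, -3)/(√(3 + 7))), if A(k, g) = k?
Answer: -72 + 16*√10/5 ≈ -61.881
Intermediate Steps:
I(h) = 4 + h
L(J) = -8 + 4*J
L(0)*(I(5) + A(-4, -3)/(√(3 + 7))) = (-8 + 4*0)*((4 + 5) - 4/√(3 + 7)) = (-8 + 0)*(9 - 4*√10/10) = -8*(9 - 2*√10/5) = -72 + 16*√10/5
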